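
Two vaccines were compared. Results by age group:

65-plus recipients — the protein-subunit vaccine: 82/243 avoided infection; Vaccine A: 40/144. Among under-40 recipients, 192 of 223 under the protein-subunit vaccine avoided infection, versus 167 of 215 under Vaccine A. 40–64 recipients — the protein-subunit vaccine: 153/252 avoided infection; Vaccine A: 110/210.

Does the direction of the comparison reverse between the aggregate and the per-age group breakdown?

No

65-plus: the protein-subunit vaccine 82/243 = 33.7%, Vaccine A 40/144 = 27.8% → the protein-subunit vaccine
Under-40: the protein-subunit vaccine 192/223 = 86.1%, Vaccine A 167/215 = 77.7% → the protein-subunit vaccine
40–64: the protein-subunit vaccine 153/252 = 60.7%, Vaccine A 110/210 = 52.4% → the protein-subunit vaccine
Overall: the protein-subunit vaccine 427/718 = 59.5%, Vaccine A 317/569 = 55.7% → the protein-subunit vaccine
The protein-subunit vaccine wins overall and in every age group — no reversal.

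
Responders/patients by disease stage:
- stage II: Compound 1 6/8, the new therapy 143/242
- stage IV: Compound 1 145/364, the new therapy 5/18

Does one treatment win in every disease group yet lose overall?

Stage II: Compound 1 6/8 = 75.0%, the new therapy 143/242 = 59.1% → Compound 1
Stage IV: Compound 1 145/364 = 39.8%, the new therapy 5/18 = 27.8% → Compound 1
Overall: Compound 1 151/372 = 40.6%, the new therapy 148/260 = 56.9% → the new therapy
Compound 1 wins each disease group but the new therapy wins overall — the comparison reverses. Compound 1's patients skew toward stage IV, which has a lower base rate.

Yes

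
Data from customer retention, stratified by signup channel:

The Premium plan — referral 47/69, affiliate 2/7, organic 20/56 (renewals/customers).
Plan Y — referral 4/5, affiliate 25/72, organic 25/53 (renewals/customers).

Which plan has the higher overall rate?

Referral: the Premium plan 47/69 = 68.1%, Plan Y 4/5 = 80.0% → Plan Y
Affiliate: the Premium plan 2/7 = 28.6%, Plan Y 25/72 = 34.7% → Plan Y
Organic: the Premium plan 20/56 = 35.7%, Plan Y 25/53 = 47.2% → Plan Y
Overall: the Premium plan 69/132 = 52.3%, Plan Y 54/130 = 41.5% → the Premium plan
(Plan Y wins every signup group but the Premium plan wins overall — Plan Y's customers skew toward the low-rate affiliate group.)

the Premium plan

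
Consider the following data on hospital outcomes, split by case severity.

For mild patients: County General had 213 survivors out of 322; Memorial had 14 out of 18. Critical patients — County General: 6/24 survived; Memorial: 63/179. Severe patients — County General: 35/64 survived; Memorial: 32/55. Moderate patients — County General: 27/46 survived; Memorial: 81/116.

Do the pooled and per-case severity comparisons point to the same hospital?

No

Mild: County General 213/322 = 66.1%, Memorial 14/18 = 77.8% → Memorial
Critical: County General 6/24 = 25.0%, Memorial 63/179 = 35.2% → Memorial
Severe: County General 35/64 = 54.7%, Memorial 32/55 = 58.2% → Memorial
Moderate: County General 27/46 = 58.7%, Memorial 81/116 = 69.8% → Memorial
Overall: County General 281/456 = 61.6%, Memorial 190/368 = 51.6% → County General
Memorial wins each case group but County General wins overall — the comparison reverses. Memorial's patients skew toward critical, which has a lower base rate.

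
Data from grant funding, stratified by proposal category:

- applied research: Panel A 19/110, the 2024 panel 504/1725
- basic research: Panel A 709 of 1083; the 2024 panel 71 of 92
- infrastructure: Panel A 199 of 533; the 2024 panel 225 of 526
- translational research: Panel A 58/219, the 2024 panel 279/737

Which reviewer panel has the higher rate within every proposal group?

the 2024 panel

Applied research: Panel A 19/110 = 17.3%, the 2024 panel 504/1725 = 29.2% → the 2024 panel
Basic research: Panel A 709/1083 = 65.5%, the 2024 panel 71/92 = 77.2% → the 2024 panel
Infrastructure: Panel A 199/533 = 37.3%, the 2024 panel 225/526 = 42.8% → the 2024 panel
Translational research: Panel A 58/219 = 26.5%, the 2024 panel 279/737 = 37.9% → the 2024 panel
The 2024 panel has the higher rate in all 4 groups.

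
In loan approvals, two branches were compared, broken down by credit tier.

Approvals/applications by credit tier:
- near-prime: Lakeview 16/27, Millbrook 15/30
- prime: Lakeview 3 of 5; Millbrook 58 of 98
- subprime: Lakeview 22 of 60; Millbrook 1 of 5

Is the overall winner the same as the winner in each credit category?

Near-prime: Lakeview 16/27 = 59.3%, Millbrook 15/30 = 50.0% → Lakeview
Prime: Lakeview 3/5 = 60.0%, Millbrook 58/98 = 59.2% → Lakeview
Subprime: Lakeview 22/60 = 36.7%, Millbrook 1/5 = 20.0% → Lakeview
Overall: Lakeview 41/92 = 44.6%, Millbrook 74/133 = 55.6% → Millbrook
Lakeview wins each credit group but Millbrook wins overall — the comparison reverses. Lakeview's applications skew toward subprime, which has a lower base rate.

No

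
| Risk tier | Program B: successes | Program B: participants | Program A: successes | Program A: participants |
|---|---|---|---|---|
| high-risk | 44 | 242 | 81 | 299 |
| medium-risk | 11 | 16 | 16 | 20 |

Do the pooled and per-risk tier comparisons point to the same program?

Yes

High-risk: Program B 44/242 = 18.2%, Program A 81/299 = 27.1% → Program A
Medium-risk: Program B 11/16 = 68.8%, Program A 16/20 = 80.0% → Program A
Overall: Program B 55/258 = 21.3%, Program A 97/319 = 30.4% → Program A
Program A wins overall and in every risk group — no reversal.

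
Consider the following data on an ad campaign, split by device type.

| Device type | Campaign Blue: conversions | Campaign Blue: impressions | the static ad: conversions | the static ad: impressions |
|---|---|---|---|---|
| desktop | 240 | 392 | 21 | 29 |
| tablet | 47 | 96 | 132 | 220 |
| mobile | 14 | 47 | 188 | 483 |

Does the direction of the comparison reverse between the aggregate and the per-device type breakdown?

Yes

Desktop: Campaign Blue 240/392 = 61.2%, the static ad 21/29 = 72.4% → the static ad
Tablet: Campaign Blue 47/96 = 49.0%, the static ad 132/220 = 60.0% → the static ad
Mobile: Campaign Blue 14/47 = 29.8%, the static ad 188/483 = 38.9% → the static ad
Overall: Campaign Blue 301/535 = 56.3%, the static ad 341/732 = 46.6% → Campaign Blue
The static ad wins each device group but Campaign Blue wins overall — the comparison reverses. The static ad's impressions skew toward mobile, which has a lower base rate.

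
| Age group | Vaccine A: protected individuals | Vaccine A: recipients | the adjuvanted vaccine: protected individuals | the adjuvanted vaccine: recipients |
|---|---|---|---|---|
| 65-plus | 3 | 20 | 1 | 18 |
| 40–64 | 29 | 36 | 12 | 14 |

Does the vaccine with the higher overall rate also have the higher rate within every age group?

65-plus: Vaccine A 3/20 = 15.0%, the adjuvanted vaccine 1/18 = 5.6% → Vaccine A
40–64: Vaccine A 29/36 = 80.6%, the adjuvanted vaccine 12/14 = 85.7% → the adjuvanted vaccine
Overall: Vaccine A 32/56 = 57.1%, the adjuvanted vaccine 13/32 = 40.6% → Vaccine A
Neither sweeps: Vaccine A wins 1 of 2 groups, the adjuvanted vaccine wins 1. Vaccine A wins overall but not every group — no Simpson reversal.

No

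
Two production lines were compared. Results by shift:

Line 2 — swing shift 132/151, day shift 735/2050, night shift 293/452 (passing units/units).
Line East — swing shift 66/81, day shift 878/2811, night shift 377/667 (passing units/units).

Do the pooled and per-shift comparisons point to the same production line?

Yes

Swing shift: Line 2 132/151 = 87.4%, Line East 66/81 = 81.5% → Line 2
Day shift: Line 2 735/2050 = 35.9%, Line East 878/2811 = 31.2% → Line 2
Night shift: Line 2 293/452 = 64.8%, Line East 377/667 = 56.5% → Line 2
Overall: Line 2 1160/2653 = 43.7%, Line East 1321/3559 = 37.1% → Line 2
Line 2 wins overall and in every shift group — no reversal.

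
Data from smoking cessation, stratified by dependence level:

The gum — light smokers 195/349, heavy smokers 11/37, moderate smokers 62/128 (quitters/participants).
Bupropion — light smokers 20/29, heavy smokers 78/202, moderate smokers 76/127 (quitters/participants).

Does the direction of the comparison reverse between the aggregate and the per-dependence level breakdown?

Yes

Light smokers: the gum 195/349 = 55.9%, bupropion 20/29 = 69.0% → bupropion
Heavy smokers: the gum 11/37 = 29.7%, bupropion 78/202 = 38.6% → bupropion
Moderate smokers: the gum 62/128 = 48.4%, bupropion 76/127 = 59.8% → bupropion
Overall: the gum 268/514 = 52.1%, bupropion 174/358 = 48.6% → the gum
Bupropion wins each dependence group but the gum wins overall — the comparison reverses. Bupropion's participants skew toward heavy smokers, which has a lower base rate.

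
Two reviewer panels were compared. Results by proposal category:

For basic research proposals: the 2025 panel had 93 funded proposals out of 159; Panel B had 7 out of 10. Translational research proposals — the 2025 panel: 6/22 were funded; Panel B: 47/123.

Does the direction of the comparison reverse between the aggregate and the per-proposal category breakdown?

Yes

Basic research: the 2025 panel 93/159 = 58.5%, Panel B 7/10 = 70.0% → Panel B
Translational research: the 2025 panel 6/22 = 27.3%, Panel B 47/123 = 38.2% → Panel B
Overall: the 2025 panel 99/181 = 54.7%, Panel B 54/133 = 40.6% → the 2025 panel
Panel B wins each proposal group but the 2025 panel wins overall — the comparison reverses. Panel B's proposals skew toward translational research, which has a lower base rate.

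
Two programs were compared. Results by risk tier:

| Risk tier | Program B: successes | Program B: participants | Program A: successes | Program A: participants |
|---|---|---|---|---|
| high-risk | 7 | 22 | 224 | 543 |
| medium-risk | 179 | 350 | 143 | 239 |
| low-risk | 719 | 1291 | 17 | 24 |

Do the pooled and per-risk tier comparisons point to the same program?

No

High-risk: Program B 7/22 = 31.8%, Program A 224/543 = 41.3% → Program A
Medium-risk: Program B 179/350 = 51.1%, Program A 143/239 = 59.8% → Program A
Low-risk: Program B 719/1291 = 55.7%, Program A 17/24 = 70.8% → Program A
Overall: Program B 905/1663 = 54.4%, Program A 384/806 = 47.6% → Program B
Program A wins each risk group but Program B wins overall — the comparison reverses. Program A's participants skew toward high-risk, which has a lower base rate.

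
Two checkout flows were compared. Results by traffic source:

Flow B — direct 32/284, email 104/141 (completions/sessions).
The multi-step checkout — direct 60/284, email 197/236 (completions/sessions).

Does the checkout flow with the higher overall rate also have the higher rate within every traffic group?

Direct: Flow B 32/284 = 11.3%, the multi-step checkout 60/284 = 21.1% → the multi-step checkout
Email: Flow B 104/141 = 73.8%, the multi-step checkout 197/236 = 83.5% → the multi-step checkout
Overall: Flow B 136/425 = 32.0%, the multi-step checkout 257/520 = 49.4% → the multi-step checkout
The multi-step checkout wins overall and in every traffic group — no reversal.

Yes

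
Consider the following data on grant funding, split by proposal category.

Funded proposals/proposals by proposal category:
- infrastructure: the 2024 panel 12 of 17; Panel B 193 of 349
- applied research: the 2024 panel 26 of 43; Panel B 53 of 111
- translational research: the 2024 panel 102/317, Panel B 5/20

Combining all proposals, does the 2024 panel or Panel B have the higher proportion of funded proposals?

Infrastructure: the 2024 panel 12/17 = 70.6%, Panel B 193/349 = 55.3% → the 2024 panel
Applied research: the 2024 panel 26/43 = 60.5%, Panel B 53/111 = 47.7% → the 2024 panel
Translational research: the 2024 panel 102/317 = 32.2%, Panel B 5/20 = 25.0% → the 2024 panel
Overall: the 2024 panel 140/377 = 37.1%, Panel B 251/480 = 52.3% → Panel B
(The 2024 panel wins every proposal group but Panel B wins overall — the 2024 panel's proposals skew toward the low-rate translational research group.)

Panel B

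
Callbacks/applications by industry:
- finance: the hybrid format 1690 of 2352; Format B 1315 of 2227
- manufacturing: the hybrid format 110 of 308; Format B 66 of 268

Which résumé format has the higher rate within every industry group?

the hybrid format

Finance: the hybrid format 1690/2352 = 71.9%, Format B 1315/2227 = 59.0% → the hybrid format
Manufacturing: the hybrid format 110/308 = 35.7%, Format B 66/268 = 24.6% → the hybrid format
The hybrid format has the higher rate in both groups.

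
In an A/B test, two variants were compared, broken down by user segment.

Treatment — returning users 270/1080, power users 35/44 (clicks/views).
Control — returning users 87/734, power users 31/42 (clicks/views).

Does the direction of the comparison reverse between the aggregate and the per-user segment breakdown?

No

Returning users: Treatment 270/1080 = 25.0%, Control 87/734 = 11.9% → Treatment
Power users: Treatment 35/44 = 79.5%, Control 31/42 = 73.8% → Treatment
Overall: Treatment 305/1124 = 27.1%, Control 118/776 = 15.2% → Treatment
Treatment wins overall and in every user group — no reversal.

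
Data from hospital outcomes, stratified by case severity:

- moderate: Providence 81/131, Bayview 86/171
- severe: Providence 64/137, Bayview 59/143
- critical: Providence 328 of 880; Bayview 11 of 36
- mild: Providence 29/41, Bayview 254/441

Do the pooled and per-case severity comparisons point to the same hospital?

No

Moderate: Providence 81/131 = 61.8%, Bayview 86/171 = 50.3% → Providence
Severe: Providence 64/137 = 46.7%, Bayview 59/143 = 41.3% → Providence
Critical: Providence 328/880 = 37.3%, Bayview 11/36 = 30.6% → Providence
Mild: Providence 29/41 = 70.7%, Bayview 254/441 = 57.6% → Providence
Overall: Providence 502/1189 = 42.2%, Bayview 410/791 = 51.8% → Bayview
Providence wins each case group but Bayview wins overall — the comparison reverses. Providence's patients skew toward critical, which has a lower base rate.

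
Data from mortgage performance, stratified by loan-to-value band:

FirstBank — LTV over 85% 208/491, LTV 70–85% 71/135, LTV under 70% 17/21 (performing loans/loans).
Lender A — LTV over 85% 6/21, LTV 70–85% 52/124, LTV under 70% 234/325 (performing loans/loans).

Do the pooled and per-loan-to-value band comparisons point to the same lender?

LTV over 85%: FirstBank 208/491 = 42.4%, Lender A 6/21 = 28.6% → FirstBank
LTV 70–85%: FirstBank 71/135 = 52.6%, Lender A 52/124 = 41.9% → FirstBank
LTV under 70%: FirstBank 17/21 = 81.0%, Lender A 234/325 = 72.0% → FirstBank
Overall: FirstBank 296/647 = 45.7%, Lender A 292/470 = 62.1% → Lender A
FirstBank wins each loan-to-value group but Lender A wins overall — the comparison reverses. FirstBank's loans skew toward LTV over 85%, which has a lower base rate.

No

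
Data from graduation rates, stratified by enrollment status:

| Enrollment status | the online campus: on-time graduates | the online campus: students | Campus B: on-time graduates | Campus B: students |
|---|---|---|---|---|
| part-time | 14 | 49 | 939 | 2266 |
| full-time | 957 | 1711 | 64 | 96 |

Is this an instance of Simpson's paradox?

Yes

Part-time: the online campus 14/49 = 28.6%, Campus B 939/2266 = 41.4% → Campus B
Full-time: the online campus 957/1711 = 55.9%, Campus B 64/96 = 66.7% → Campus B
Overall: the online campus 971/1760 = 55.2%, Campus B 1003/2362 = 42.5% → the online campus
Campus B wins each enrollment group but the online campus wins overall — the comparison reverses. Campus B's students skew toward part-time, which has a lower base rate.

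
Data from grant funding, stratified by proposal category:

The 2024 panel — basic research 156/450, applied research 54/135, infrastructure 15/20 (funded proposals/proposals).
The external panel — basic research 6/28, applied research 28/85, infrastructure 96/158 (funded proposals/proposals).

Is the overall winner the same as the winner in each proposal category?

Basic research: the 2024 panel 156/450 = 34.7%, the external panel 6/28 = 21.4% → the 2024 panel
Applied research: the 2024 panel 54/135 = 40.0%, the external panel 28/85 = 32.9% → the 2024 panel
Infrastructure: the 2024 panel 15/20 = 75.0%, the external panel 96/158 = 60.8% → the 2024 panel
Overall: the 2024 panel 225/605 = 37.2%, the external panel 130/271 = 48.0% → the external panel
The 2024 panel wins each proposal group but the external panel wins overall — the comparison reverses. The 2024 panel's proposals skew toward basic research, which has a lower base rate.

No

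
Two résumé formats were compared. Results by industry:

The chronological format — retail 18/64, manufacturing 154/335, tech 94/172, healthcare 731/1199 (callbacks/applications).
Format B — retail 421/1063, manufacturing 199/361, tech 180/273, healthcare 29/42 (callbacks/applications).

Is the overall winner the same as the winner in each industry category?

No

Retail: the chronological format 18/64 = 28.1%, Format B 421/1063 = 39.6% → Format B
Manufacturing: the chronological format 154/335 = 46.0%, Format B 199/361 = 55.1% → Format B
Tech: the chronological format 94/172 = 54.7%, Format B 180/273 = 65.9% → Format B
Healthcare: the chronological format 731/1199 = 61.0%, Format B 29/42 = 69.0% → Format B
Overall: the chronological format 997/1770 = 56.3%, Format B 829/1739 = 47.7% → the chronological format
Format B wins each industry group but the chronological format wins overall — the comparison reverses. Format B's applications skew toward retail, which has a lower base rate.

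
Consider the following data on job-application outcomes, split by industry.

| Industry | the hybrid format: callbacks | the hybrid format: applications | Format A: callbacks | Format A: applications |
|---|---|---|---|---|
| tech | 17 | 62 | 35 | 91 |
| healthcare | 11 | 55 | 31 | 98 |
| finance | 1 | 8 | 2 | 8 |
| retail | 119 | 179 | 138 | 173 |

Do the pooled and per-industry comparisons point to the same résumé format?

Yes

Tech: the hybrid format 17/62 = 27.4%, Format A 35/91 = 38.5% → Format A
Healthcare: the hybrid format 11/55 = 20.0%, Format A 31/98 = 31.6% → Format A
Finance: the hybrid format 1/8 = 12.5%, Format A 2/8 = 25.0% → Format A
Retail: the hybrid format 119/179 = 66.5%, Format A 138/173 = 79.8% → Format A
Overall: the hybrid format 148/304 = 48.7%, Format A 206/370 = 55.7% → Format A
Format A wins overall and in every industry group — no reversal.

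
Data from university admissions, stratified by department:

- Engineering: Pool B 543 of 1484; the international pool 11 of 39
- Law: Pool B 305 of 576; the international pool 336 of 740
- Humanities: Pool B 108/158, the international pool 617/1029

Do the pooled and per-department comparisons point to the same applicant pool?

Engineering: Pool B 543/1484 = 36.6%, the international pool 11/39 = 28.2% → Pool B
Law: Pool B 305/576 = 53.0%, the international pool 336/740 = 45.4% → Pool B
Humanities: Pool B 108/158 = 68.4%, the international pool 617/1029 = 60.0% → Pool B
Overall: Pool B 956/2218 = 43.1%, the international pool 964/1808 = 53.3% → the international pool
Pool B wins each department group but the international pool wins overall — the comparison reverses. Pool B's applicants skew toward Engineering, which has a lower base rate.

No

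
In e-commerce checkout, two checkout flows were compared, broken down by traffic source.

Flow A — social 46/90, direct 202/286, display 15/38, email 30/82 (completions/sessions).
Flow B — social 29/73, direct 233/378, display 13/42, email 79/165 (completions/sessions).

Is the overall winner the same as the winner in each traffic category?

Social: Flow A 46/90 = 51.1%, Flow B 29/73 = 39.7% → Flow A
Direct: Flow A 202/286 = 70.6%, Flow B 233/378 = 61.6% → Flow A
Display: Flow A 15/38 = 39.5%, Flow B 13/42 = 31.0% → Flow A
Email: Flow A 30/82 = 36.6%, Flow B 79/165 = 47.9% → Flow B
Overall: Flow A 293/496 = 59.1%, Flow B 354/658 = 53.8% → Flow A
Neither sweeps: Flow A wins 3 of 4 groups, Flow B wins 1. Flow A wins overall but not every group — no Simpson reversal.

No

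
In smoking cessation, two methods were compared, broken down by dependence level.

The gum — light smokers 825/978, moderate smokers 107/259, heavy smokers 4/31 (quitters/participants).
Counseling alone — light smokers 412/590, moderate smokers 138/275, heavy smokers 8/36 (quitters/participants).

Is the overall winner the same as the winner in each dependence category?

No

Light smokers: the gum 825/978 = 84.4%, counseling alone 412/590 = 69.8% → the gum
Moderate smokers: the gum 107/259 = 41.3%, counseling alone 138/275 = 50.2% → counseling alone
Heavy smokers: the gum 4/31 = 12.9%, counseling alone 8/36 = 22.2% → counseling alone
Overall: the gum 936/1268 = 73.8%, counseling alone 558/901 = 61.9% → the gum
Neither sweeps: the gum wins 1 of 3 groups, counseling alone wins 2. The gum wins overall but not every group — no Simpson reversal.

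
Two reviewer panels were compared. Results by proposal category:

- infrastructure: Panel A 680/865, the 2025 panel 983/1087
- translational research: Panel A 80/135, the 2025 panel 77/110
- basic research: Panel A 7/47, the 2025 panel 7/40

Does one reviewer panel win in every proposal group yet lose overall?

Infrastructure: Panel A 680/865 = 78.6%, the 2025 panel 983/1087 = 90.4% → the 2025 panel
Translational research: Panel A 80/135 = 59.3%, the 2025 panel 77/110 = 70.0% → the 2025 panel
Basic research: Panel A 7/47 = 14.9%, the 2025 panel 7/40 = 17.5% → the 2025 panel
Overall: Panel A 767/1047 = 73.3%, the 2025 panel 1067/1237 = 86.3% → the 2025 panel
The 2025 panel wins overall and in every proposal group — no reversal.

No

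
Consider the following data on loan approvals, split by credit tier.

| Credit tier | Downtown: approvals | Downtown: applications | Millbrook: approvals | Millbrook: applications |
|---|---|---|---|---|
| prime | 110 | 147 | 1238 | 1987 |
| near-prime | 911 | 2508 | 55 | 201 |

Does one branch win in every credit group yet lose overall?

Prime: Downtown 110/147 = 74.8%, Millbrook 1238/1987 = 62.3% → Downtown
Near-prime: Downtown 911/2508 = 36.3%, Millbrook 55/201 = 27.4% → Downtown
Overall: Downtown 1021/2655 = 38.5%, Millbrook 1293/2188 = 59.1% → Millbrook
Downtown wins each credit group but Millbrook wins overall — the comparison reverses. Downtown's applications skew toward near-prime, which has a lower base rate.

Yes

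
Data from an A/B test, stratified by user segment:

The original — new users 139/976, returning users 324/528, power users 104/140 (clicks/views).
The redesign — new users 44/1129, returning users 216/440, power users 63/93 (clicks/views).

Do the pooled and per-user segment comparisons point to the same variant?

New users: the original 139/976 = 14.2%, the redesign 44/1129 = 3.9% → the original
Returning users: the original 324/528 = 61.4%, the redesign 216/440 = 49.1% → the original
Power users: the original 104/140 = 74.3%, the redesign 63/93 = 67.7% → the original
Overall: the original 567/1644 = 34.5%, the redesign 323/1662 = 19.4% → the original
The original wins overall and in every user group — no reversal.

Yes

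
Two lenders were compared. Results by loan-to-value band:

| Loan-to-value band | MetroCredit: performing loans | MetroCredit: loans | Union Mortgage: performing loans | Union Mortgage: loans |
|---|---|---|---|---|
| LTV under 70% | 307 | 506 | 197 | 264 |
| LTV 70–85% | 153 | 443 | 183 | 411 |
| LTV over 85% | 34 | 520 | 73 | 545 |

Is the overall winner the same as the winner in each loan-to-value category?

Yes

LTV under 70%: MetroCredit 307/506 = 60.7%, Union Mortgage 197/264 = 74.6% → Union Mortgage
LTV 70–85%: MetroCredit 153/443 = 34.5%, Union Mortgage 183/411 = 44.5% → Union Mortgage
LTV over 85%: MetroCredit 34/520 = 6.5%, Union Mortgage 73/545 = 13.4% → Union Mortgage
Overall: MetroCredit 494/1469 = 33.6%, Union Mortgage 453/1220 = 37.1% → Union Mortgage
Union Mortgage wins overall and in every loan-to-value group — no reversal.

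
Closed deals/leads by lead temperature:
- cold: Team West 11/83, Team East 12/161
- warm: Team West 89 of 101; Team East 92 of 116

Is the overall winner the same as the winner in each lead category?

Yes

Cold: Team West 11/83 = 13.3%, Team East 12/161 = 7.5% → Team West
Warm: Team West 89/101 = 88.1%, Team East 92/116 = 79.3% → Team West
Overall: Team West 100/184 = 54.3%, Team East 104/277 = 37.5% → Team West
Team West wins overall and in every lead group — no reversal.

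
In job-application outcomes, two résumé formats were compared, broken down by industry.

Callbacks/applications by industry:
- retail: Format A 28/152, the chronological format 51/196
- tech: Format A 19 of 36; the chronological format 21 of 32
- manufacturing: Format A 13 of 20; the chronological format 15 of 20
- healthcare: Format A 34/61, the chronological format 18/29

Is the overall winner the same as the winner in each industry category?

Yes

Retail: Format A 28/152 = 18.4%, the chronological format 51/196 = 26.0% → the chronological format
Tech: Format A 19/36 = 52.8%, the chronological format 21/32 = 65.6% → the chronological format
Manufacturing: Format A 13/20 = 65.0%, the chronological format 15/20 = 75.0% → the chronological format
Healthcare: Format A 34/61 = 55.7%, the chronological format 18/29 = 62.1% → the chronological format
Overall: Format A 94/269 = 34.9%, the chronological format 105/277 = 37.9% → the chronological format
The chronological format wins overall and in every industry group — no reversal.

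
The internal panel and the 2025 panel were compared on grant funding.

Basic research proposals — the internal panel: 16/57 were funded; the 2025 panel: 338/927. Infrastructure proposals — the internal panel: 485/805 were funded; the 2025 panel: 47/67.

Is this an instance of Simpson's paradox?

Basic research: the internal panel 16/57 = 28.1%, the 2025 panel 338/927 = 36.5% → the 2025 panel
Infrastructure: the internal panel 485/805 = 60.2%, the 2025 panel 47/67 = 70.1% → the 2025 panel
Overall: the internal panel 501/862 = 58.1%, the 2025 panel 385/994 = 38.7% → the internal panel
The 2025 panel wins each proposal group but the internal panel wins overall — the comparison reverses. The 2025 panel's proposals skew toward basic research, which has a lower base rate.

Yes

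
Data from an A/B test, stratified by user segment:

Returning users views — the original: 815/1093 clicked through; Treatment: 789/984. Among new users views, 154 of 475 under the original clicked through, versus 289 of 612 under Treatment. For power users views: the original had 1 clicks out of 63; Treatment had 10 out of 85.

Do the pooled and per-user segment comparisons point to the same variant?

Yes

Returning users: the original 815/1093 = 74.6%, Treatment 789/984 = 80.2% → Treatment
New users: the original 154/475 = 32.4%, Treatment 289/612 = 47.2% → Treatment
Power users: the original 1/63 = 1.6%, Treatment 10/85 = 11.8% → Treatment
Overall: the original 970/1631 = 59.5%, Treatment 1088/1681 = 64.7% → Treatment
Treatment wins overall and in every user group — no reversal.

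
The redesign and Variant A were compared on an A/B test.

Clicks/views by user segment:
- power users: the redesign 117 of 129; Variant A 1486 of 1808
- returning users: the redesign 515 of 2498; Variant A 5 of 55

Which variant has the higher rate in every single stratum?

Power users: the redesign 117/129 = 90.7%, Variant A 1486/1808 = 82.2% → the redesign
Returning users: the redesign 515/2498 = 20.6%, Variant A 5/55 = 9.1% → the redesign
The redesign has the higher rate in both groups.

the redesign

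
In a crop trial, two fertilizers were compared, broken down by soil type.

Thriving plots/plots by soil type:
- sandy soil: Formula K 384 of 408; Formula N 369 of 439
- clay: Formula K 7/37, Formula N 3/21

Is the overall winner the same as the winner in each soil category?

Sandy soil: Formula K 384/408 = 94.1%, Formula N 369/439 = 84.1% → Formula K
Clay: Formula K 7/37 = 18.9%, Formula N 3/21 = 14.3% → Formula K
Overall: Formula K 391/445 = 87.9%, Formula N 372/460 = 80.9% → Formula K
Formula K wins overall and in every soil group — no reversal.

Yes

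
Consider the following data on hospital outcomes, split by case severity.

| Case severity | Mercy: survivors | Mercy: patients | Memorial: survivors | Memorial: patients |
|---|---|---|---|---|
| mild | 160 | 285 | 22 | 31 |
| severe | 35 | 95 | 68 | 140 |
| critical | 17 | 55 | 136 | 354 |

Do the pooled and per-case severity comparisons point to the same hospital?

Mild: Mercy 160/285 = 56.1%, Memorial 22/31 = 71.0% → Memorial
Severe: Mercy 35/95 = 36.8%, Memorial 68/140 = 48.6% → Memorial
Critical: Mercy 17/55 = 30.9%, Memorial 136/354 = 38.4% → Memorial
Overall: Mercy 212/435 = 48.7%, Memorial 226/525 = 43.0% → Mercy
Memorial wins each case group but Mercy wins overall — the comparison reverses. Memorial's patients skew toward critical, which has a lower base rate.

No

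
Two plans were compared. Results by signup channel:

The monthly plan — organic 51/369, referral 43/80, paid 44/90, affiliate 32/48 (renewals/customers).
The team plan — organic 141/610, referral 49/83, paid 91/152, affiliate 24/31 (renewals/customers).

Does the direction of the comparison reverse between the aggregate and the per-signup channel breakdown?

No

Organic: the monthly plan 51/369 = 13.8%, the team plan 141/610 = 23.1% → the team plan
Referral: the monthly plan 43/80 = 53.8%, the team plan 49/83 = 59.0% → the team plan
Paid: the monthly plan 44/90 = 48.9%, the team plan 91/152 = 59.9% → the team plan
Affiliate: the monthly plan 32/48 = 66.7%, the team plan 24/31 = 77.4% → the team plan
Overall: the monthly plan 170/587 = 29.0%, the team plan 305/876 = 34.8% → the team plan
The team plan wins overall and in every signup group — no reversal.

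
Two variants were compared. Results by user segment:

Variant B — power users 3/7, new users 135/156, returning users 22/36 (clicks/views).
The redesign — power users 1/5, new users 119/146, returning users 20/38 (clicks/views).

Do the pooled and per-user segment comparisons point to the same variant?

Power users: Variant B 3/7 = 42.9%, the redesign 1/5 = 20.0% → Variant B
New users: Variant B 135/156 = 86.5%, the redesign 119/146 = 81.5% → Variant B
Returning users: Variant B 22/36 = 61.1%, the redesign 20/38 = 52.6% → Variant B
Overall: Variant B 160/199 = 80.4%, the redesign 140/189 = 74.1% → Variant B
Variant B wins overall and in every user group — no reversal.

Yes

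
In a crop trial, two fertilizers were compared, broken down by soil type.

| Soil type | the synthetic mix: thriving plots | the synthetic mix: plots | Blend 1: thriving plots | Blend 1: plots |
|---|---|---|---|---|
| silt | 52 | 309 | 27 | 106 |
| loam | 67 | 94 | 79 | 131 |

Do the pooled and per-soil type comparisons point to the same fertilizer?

Silt: the synthetic mix 52/309 = 16.8%, Blend 1 27/106 = 25.5% → Blend 1
Loam: the synthetic mix 67/94 = 71.3%, Blend 1 79/131 = 60.3% → the synthetic mix
Overall: the synthetic mix 119/403 = 29.5%, Blend 1 106/237 = 44.7% → Blend 1
Neither sweeps: the synthetic mix wins 1 of 2 groups, Blend 1 wins 1. Blend 1 wins overall but not every group — no Simpson reversal.

No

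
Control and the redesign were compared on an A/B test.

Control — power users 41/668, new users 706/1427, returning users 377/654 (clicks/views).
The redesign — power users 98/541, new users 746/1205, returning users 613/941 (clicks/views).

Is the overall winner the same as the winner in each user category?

Power users: Control 41/668 = 6.1%, the redesign 98/541 = 18.1% → the redesign
New users: Control 706/1427 = 49.5%, the redesign 746/1205 = 61.9% → the redesign
Returning users: Control 377/654 = 57.6%, the redesign 613/941 = 65.1% → the redesign
Overall: Control 1124/2749 = 40.9%, the redesign 1457/2687 = 54.2% → the redesign
The redesign wins overall and in every user group — no reversal.

Yes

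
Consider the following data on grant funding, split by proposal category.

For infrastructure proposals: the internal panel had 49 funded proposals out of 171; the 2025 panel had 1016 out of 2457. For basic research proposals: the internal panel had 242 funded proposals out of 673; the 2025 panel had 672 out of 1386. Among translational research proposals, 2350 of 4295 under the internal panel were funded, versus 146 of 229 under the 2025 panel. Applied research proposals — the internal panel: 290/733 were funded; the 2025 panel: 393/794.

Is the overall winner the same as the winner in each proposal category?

Infrastructure: the internal panel 49/171 = 28.7%, the 2025 panel 1016/2457 = 41.4% → the 2025 panel
Basic research: the internal panel 242/673 = 36.0%, the 2025 panel 672/1386 = 48.5% → the 2025 panel
Translational research: the internal panel 2350/4295 = 54.7%, the 2025 panel 146/229 = 63.8% → the 2025 panel
Applied research: the internal panel 290/733 = 39.6%, the 2025 panel 393/794 = 49.5% → the 2025 panel
Overall: the internal panel 2931/5872 = 49.9%, the 2025 panel 2227/4866 = 45.8% → the internal panel
The 2025 panel wins each proposal group but the internal panel wins overall — the comparison reverses. The 2025 panel's proposals skew toward infrastructure, which has a lower base rate.

No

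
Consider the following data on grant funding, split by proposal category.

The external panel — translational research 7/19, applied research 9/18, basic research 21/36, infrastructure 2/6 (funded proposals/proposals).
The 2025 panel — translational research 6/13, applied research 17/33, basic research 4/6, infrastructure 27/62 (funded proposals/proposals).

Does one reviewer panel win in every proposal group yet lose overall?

Translational research: the external panel 7/19 = 36.8%, the 2025 panel 6/13 = 46.2% → the 2025 panel
Applied research: the external panel 9/18 = 50.0%, the 2025 panel 17/33 = 51.5% → the 2025 panel
Basic research: the external panel 21/36 = 58.3%, the 2025 panel 4/6 = 66.7% → the 2025 panel
Infrastructure: the external panel 2/6 = 33.3%, the 2025 panel 27/62 = 43.5% → the 2025 panel
Overall: the external panel 39/79 = 49.4%, the 2025 panel 54/114 = 47.4% → the external panel
The 2025 panel wins each proposal group but the external panel wins overall — the comparison reverses. The 2025 panel's proposals skew toward infrastructure, which has a lower base rate.

Yes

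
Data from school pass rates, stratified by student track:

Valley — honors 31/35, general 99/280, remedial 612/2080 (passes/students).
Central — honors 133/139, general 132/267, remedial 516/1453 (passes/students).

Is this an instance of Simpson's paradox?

No

Honors: Valley 31/35 = 88.6%, Central 133/139 = 95.7% → Central
General: Valley 99/280 = 35.4%, Central 132/267 = 49.4% → Central
Remedial: Valley 612/2080 = 29.4%, Central 516/1453 = 35.5% → Central
Overall: Valley 742/2395 = 31.0%, Central 781/1859 = 42.0% → Central
Central wins overall and in every student group — no reversal.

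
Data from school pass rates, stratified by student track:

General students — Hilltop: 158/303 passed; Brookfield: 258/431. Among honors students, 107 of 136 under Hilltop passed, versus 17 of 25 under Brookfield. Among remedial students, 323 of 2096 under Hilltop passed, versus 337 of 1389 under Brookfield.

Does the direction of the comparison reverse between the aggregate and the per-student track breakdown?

No

General: Hilltop 158/303 = 52.1%, Brookfield 258/431 = 59.9% → Brookfield
Honors: Hilltop 107/136 = 78.7%, Brookfield 17/25 = 68.0% → Hilltop
Remedial: Hilltop 323/2096 = 15.4%, Brookfield 337/1389 = 24.3% → Brookfield
Overall: Hilltop 588/2535 = 23.2%, Brookfield 612/1845 = 33.2% → Brookfield
Neither sweeps: Hilltop wins 1 of 3 groups, Brookfield wins 2. Brookfield wins overall but not every group — no Simpson reversal.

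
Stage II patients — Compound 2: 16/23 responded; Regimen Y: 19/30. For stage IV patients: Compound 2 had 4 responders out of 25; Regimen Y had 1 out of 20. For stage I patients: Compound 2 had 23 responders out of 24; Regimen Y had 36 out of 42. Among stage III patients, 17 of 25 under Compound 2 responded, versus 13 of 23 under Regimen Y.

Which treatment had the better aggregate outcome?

Stage II: Compound 2 16/23 = 69.6%, Regimen Y 19/30 = 63.3% → Compound 2
Stage IV: Compound 2 4/25 = 16.0%, Regimen Y 1/20 = 5.0% → Compound 2
Stage I: Compound 2 23/24 = 95.8%, Regimen Y 36/42 = 85.7% → Compound 2
Stage III: Compound 2 17/25 = 68.0%, Regimen Y 13/23 = 56.5% → Compound 2
Overall: Compound 2 60/97 = 61.9%, Regimen Y 69/115 = 60.0% → Compound 2

Compound 2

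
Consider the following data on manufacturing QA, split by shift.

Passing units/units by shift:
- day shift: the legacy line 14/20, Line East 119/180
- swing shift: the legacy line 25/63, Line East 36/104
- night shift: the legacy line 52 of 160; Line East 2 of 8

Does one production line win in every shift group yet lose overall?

Yes

Day shift: the legacy line 14/20 = 70.0%, Line East 119/180 = 66.1% → the legacy line
Swing shift: the legacy line 25/63 = 39.7%, Line East 36/104 = 34.6% → the legacy line
Night shift: the legacy line 52/160 = 32.5%, Line East 2/8 = 25.0% → the legacy line
Overall: the legacy line 91/243 = 37.4%, Line East 157/292 = 53.8% → Line East
The legacy line wins each shift group but Line East wins overall — the comparison reverses. The legacy line's units skew toward night shift, which has a lower base rate.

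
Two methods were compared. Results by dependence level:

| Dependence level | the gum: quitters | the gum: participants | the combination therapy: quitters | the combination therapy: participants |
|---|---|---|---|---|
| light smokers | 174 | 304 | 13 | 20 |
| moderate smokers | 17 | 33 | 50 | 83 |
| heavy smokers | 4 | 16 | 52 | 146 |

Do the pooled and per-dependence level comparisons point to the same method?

Light smokers: the gum 174/304 = 57.2%, the combination therapy 13/20 = 65.0% → the combination therapy
Moderate smokers: the gum 17/33 = 51.5%, the combination therapy 50/83 = 60.2% → the combination therapy
Heavy smokers: the gum 4/16 = 25.0%, the combination therapy 52/146 = 35.6% → the combination therapy
Overall: the gum 195/353 = 55.2%, the combination therapy 115/249 = 46.2% → the gum
The combination therapy wins each dependence group but the gum wins overall — the comparison reverses. The combination therapy's participants skew toward heavy smokers, which has a lower base rate.

No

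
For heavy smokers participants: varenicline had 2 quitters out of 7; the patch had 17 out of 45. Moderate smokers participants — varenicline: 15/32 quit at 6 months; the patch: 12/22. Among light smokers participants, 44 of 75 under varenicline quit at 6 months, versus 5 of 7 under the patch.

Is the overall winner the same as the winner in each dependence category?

No

Heavy smokers: varenicline 2/7 = 28.6%, the patch 17/45 = 37.8% → the patch
Moderate smokers: varenicline 15/32 = 46.9%, the patch 12/22 = 54.5% → the patch
Light smokers: varenicline 44/75 = 58.7%, the patch 5/7 = 71.4% → the patch
Overall: varenicline 61/114 = 53.5%, the patch 34/74 = 45.9% → varenicline
The patch wins each dependence group but varenicline wins overall — the comparison reverses. The patch's participants skew toward heavy smokers, which has a lower base rate.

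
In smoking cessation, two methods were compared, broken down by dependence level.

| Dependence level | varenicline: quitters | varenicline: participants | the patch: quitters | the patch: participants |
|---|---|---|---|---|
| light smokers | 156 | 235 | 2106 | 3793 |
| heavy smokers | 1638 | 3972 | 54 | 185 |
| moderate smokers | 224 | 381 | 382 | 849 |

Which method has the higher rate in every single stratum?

varenicline

Light smokers: varenicline 156/235 = 66.4%, the patch 2106/3793 = 55.5% → varenicline
Heavy smokers: varenicline 1638/3972 = 41.2%, the patch 54/185 = 29.2% → varenicline
Moderate smokers: varenicline 224/381 = 58.8%, the patch 382/849 = 45.0% → varenicline
Varenicline has the higher rate in all 3 groups.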